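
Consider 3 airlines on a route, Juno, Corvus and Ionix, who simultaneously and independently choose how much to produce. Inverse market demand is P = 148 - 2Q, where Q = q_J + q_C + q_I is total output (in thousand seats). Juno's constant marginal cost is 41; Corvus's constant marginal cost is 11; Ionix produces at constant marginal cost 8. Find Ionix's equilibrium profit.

968

Juno's profit: π_J = (148 - 2Q)q_J - (41q_J). Setting ∂π_J/∂q_J = 0: 107 - 4q_J - 2(q_C + q_I) = 0.
Corvus's first-order condition: 137 - 4q_C - 2(q_J + q_I) = 0.
Ionix's first-order condition: 140 - 4q_I - 2(q_J + q_C) = 0.
Adding the 3 first-order conditions: 384 − 8Q = 0, so Q = 48.
Back-substituting: q_J = (107 − 96)/2 = 11/2, q_C = (137 − 96)/2 = 41/2, q_I = (140 − 96)/2 = 22.
Price P = 148 - 2·48 = 52.
Ionix's profit: (52 - 8)·22 = 968.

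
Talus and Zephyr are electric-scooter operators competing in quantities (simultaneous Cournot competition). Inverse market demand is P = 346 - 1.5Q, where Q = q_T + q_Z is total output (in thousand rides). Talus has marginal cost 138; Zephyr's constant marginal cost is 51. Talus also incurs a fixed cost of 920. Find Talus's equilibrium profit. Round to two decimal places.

164.52

Talus's profit: π_T = (346 - 1.5Q)q_T - (138q_T). Setting ∂π_T/∂q_T = 0: 208 - 3q_T - (3/2)(q_Z) = 0.
Zephyr's first-order condition: 295 - 3q_Z - (3/2)(q_T) = 0.
So q_T = (208 - (3/2)q_Z)/3 and q_Z = (295 - (3/2)q_T)/3.
Substituting one into the other gives q_T = 242/9 and q_Z = 764/9.
Price P = 346 - (3/2)·(1006/9) = 535/3.
Talus's profit: (535/3 - 138)·(242/9) - 920 = 164.5185.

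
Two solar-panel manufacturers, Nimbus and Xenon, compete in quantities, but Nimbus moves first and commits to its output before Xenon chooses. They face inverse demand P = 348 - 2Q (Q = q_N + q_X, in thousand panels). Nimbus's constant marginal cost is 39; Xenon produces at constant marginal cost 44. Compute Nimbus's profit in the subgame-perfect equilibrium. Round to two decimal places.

The follower Xenon best-responds to any q_N: π_X = (348 - 2Q)q_X - 44q_X.
Follower FOC: 304 - 2q_N - 4q_X = 0, so q_X(q_N) = (304 - 2q_N)/4.
The leader anticipates this reaction. Substituting into P = 348 - 2Q gives P = 196 - q_N, so π_N = (196 - q_N)q_N - 39q_N.
Maximising: ∂π_N/∂q_N = 157 - 2q_N = 0, giving q_N = 157/2.
Then q_X = (304 - 2·(157/2))/4 = 147/4.
Price P = 348 - 2·(461/4) = 235/2.
Nimbus's profit: (235/2 - 39)·(157/2) = 6162.2500.

6162.25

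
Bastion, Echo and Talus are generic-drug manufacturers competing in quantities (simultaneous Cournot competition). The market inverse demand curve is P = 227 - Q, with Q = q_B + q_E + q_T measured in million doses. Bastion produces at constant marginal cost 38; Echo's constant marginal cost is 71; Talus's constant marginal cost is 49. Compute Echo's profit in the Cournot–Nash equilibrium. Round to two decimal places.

Bastion's profit: π_B = (227 - Q)q_B - (38q_B). Setting ∂π_B/∂q_B = 0: 189 - 2q_B - (q_E + q_T) = 0.
Echo's profit: π_E = (227 - Q)q_E - (71q_E). Setting ∂π_E/∂q_E = 0: 156 - 2q_E - (q_B + q_T) = 0.
Talus's profit: π_T = (227 - Q)q_T - (49q_T). Setting ∂π_T/∂q_T = 0: 178 - 2q_T - (q_B + q_E) = 0.
Adding the 3 conditions: 523 − 2Q − 2Q = 0, i.e. Q = 523/4.
Back-substituting: q_B = (189 − 523/4) = 233/4, q_E = (156 − 523/4) = 101/4, q_T = (178 − 523/4) = 189/4.
Price P = 227 - 523/4 = 385/4.
Echo's profit: (385/4 - 71)·(101/4) = 637.5625.

637.56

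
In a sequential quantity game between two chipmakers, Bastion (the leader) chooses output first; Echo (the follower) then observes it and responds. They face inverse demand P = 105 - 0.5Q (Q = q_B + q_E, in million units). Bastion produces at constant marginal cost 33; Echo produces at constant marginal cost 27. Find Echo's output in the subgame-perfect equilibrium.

The follower Echo best-responds to any q_B: π_E = (105 - 0.5Q)q_E - 27q_E.
Setting the follower's marginal profit to zero, 78 - (1/2)q_B - q_E = 0, i.e. q_E = (78 - (1/2)q_B).
The leader anticipates this reaction. Substituting into P = 105 - 0.5Q gives P = 66 - (1/4)q_B, so π_B = (66 - (1/4)q_B)q_B - 33q_B.
Leader FOC: 33 - (1/2)q_B = 0, so q_B = 66.
Then q_E = (78 - (1/2)·66) = 45.

45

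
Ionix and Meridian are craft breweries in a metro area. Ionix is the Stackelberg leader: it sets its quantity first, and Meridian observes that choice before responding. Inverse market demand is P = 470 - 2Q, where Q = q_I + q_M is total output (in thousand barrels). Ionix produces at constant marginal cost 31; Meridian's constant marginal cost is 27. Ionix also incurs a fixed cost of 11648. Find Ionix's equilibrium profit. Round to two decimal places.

178.56

The follower Meridian best-responds to any q_I: π_M = (470 - 2Q)q_M - 27q_M.
Follower FOC: 443 - 2q_I - 4q_M = 0, so q_M(q_I) = (443 - 2q_I)/4.
Ionix substitutes q_M(q_I) into its own profit: π_I = q_I(470 - 2q_I - (443 - 2q_I)/2) - 31q_I = (497/2 - q_I)q_I - 31q_I.
Maximising: ∂π_I/∂q_I = 435/2 - 2q_I = 0, giving q_I = 435/4.
Then q_M = (443 - 2·(435/4))/4 = 451/8.
Price P = 470 - 2·(1321/8) = 559/4.
Ionix's profit: (559/4 - 31)·(435/4) - 11648 = 178.5625.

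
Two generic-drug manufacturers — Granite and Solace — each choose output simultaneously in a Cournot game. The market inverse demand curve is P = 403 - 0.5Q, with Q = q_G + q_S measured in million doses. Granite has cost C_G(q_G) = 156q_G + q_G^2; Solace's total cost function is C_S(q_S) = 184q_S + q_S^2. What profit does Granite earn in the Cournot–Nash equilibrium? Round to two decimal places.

Granite's profit: π_G = (403 - 0.5Q)q_G - (156q_G + q_G²). Setting ∂π_G/∂q_G = 0: 247 - 3q_G - (1/2)(q_S) = 0.
Solace's profit: π_S = (403 - 0.5Q)q_S - (184q_S + q_S²). Setting ∂π_S/∂q_S = 0: 219 - 3q_S - (1/2)(q_G) = 0.
Best responses: q_G = (247 - (1/2)q_S)/3, q_S = (219 - (1/2)q_G)/3.
Substituting one into the other gives q_G = 72.1714 and q_S = 60.9714.
Price P = 403 - (1/2)·(932/7) = 336.4286.
Granite's profit: 336.4286·72.1714 - 156·72.1714 - 72.1714² = 7813.0727.

7813.07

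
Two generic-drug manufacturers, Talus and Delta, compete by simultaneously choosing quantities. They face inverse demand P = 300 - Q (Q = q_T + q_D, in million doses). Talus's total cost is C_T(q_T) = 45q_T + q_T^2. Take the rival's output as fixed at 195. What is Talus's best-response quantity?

15

With the rival's output fixed at 195, Talus's profit is π_T = (300 - 195 - q_T)q_T - (45q_T + q_T²) = (105 - q_T)q_T - (45q_T + q_T²).
∂π_T/∂q_T = 60 - 4q_T = 0, so q_T = 15.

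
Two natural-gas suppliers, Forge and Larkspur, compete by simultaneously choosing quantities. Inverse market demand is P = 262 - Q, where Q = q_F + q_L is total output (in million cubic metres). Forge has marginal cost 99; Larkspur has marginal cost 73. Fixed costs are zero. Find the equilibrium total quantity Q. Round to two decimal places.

Forge's profit: π_F = (262 - Q)q_F - (99q_F). Setting ∂π_F/∂q_F = 0: 163 - 2q_F - (q_L) = 0.
Larkspur's first-order condition: 189 - 2q_L - (q_F) = 0.
So q_F = (163 - q_L)/2 and q_L = (189 - q_F)/2.
Substituting one into the other gives q_F = 137/3 and q_L = 215/3.
Total output Q = 137/3 + 215/3 = 352/3.

117.33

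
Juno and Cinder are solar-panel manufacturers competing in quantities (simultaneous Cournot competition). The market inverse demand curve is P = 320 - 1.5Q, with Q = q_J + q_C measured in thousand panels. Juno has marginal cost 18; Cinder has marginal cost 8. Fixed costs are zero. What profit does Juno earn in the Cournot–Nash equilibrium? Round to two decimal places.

6315.85

Juno's profit: π_J = (320 - 1.5Q)q_J - (18q_J). Setting ∂π_J/∂q_J = 0: 302 - 3q_J - (3/2)(q_C) = 0.
Cinder's profit: π_C = (320 - 1.5Q)q_C - (8q_C). Setting ∂π_C/∂q_C = 0: 312 - 3q_C - (3/2)(q_J) = 0.
So q_J = (302 - (3/2)q_C)/3 and q_C = (312 - (3/2)q_J)/3.
Substituting one into the other gives q_J = 584/9 and q_C = 644/9.
Price P = 320 - (3/2)·(1228/9) = 346/3.
Juno's profit: (346/3 - 18)·(584/9) = 6315.8519.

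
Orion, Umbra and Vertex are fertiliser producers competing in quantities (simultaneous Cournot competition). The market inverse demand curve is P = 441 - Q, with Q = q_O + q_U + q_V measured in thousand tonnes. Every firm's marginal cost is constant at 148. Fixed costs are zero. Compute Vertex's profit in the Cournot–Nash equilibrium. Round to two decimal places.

5365.56

A representative firm's profit is π_i = q_i(441 - Q) - 148q_i.
Setting ∂π_i/∂q_i = 0 with rivals' quantities fixed: 293 - 2q_i - Σ_{j≠i} q_j = 0.
By symmetry each firm produces the same amount; substituting Σ_{j≠i} q_j = 2q_i yields q_i = 293/4.
Price P = 441 - 879/4 = 885/4.
Vertex's profit: (885/4 - 148)·(293/4) = 5365.5625.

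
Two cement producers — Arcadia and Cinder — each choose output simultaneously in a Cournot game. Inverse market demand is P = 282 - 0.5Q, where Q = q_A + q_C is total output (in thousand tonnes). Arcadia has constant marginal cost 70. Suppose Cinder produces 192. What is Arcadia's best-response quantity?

116

With the rival's output fixed at 192, Arcadia's profit is π_A = (282 - (1/2)·192 - (1/2)q_A)q_A - (70q_A) = (186 - (1/2)q_A)q_A - (70q_A).
∂π_A/∂q_A = 116 - q_A = 0, so q_A = 116.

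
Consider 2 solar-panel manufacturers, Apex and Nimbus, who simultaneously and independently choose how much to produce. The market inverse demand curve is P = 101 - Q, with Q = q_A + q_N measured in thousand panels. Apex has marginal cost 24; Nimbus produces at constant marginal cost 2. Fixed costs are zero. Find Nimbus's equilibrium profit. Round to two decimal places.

Apex's profit: π_A = (101 - Q)q_A - (24q_A). Setting ∂π_A/∂q_A = 0: 77 - 2q_A - (q_N) = 0.
Nimbus's first-order condition: 99 - 2q_N - (q_A) = 0.
So q_A = (77 - q_N)/2 and q_N = (99 - q_A)/2.
Solving the pair: q_A = 55/3, q_N = 121/3.
Price P = 101 - 176/3 = 127/3.
Nimbus's profit: (127/3 - 2)·(121/3) = 1626.7778.

1626.78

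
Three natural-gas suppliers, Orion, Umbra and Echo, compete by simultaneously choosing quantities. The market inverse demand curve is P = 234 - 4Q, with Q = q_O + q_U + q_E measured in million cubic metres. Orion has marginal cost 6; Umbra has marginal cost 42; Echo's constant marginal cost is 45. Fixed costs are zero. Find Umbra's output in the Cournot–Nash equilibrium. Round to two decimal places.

Orion's profit: π_O = (234 - 4Q)q_O - (6q_O). Setting ∂π_O/∂q_O = 0: 228 - 8q_O - 4(q_U + q_E) = 0.
Umbra's first-order condition: 192 - 8q_U - 4(q_O + q_E) = 0.
Echo's profit: π_E = (234 - 4Q)q_E - (45q_E). Setting ∂π_E/∂q_E = 0: 189 - 8q_E - 4(q_O + q_U) = 0.
Adding the 3 first-order conditions: 609 − 16Q = 0, so Q = 609/16.
Back-substituting: q_O = (228 − 609/4)/4 = 303/16, q_U = (192 − 609/4)/4 = 159/16, q_E = (189 − 609/4)/4 = 147/16.

9.94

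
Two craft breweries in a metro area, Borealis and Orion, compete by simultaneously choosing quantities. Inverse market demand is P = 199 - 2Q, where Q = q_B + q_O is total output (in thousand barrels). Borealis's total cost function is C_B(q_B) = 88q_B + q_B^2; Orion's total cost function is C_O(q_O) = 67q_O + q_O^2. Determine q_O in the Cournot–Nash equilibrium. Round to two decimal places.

17.81

Borealis's profit: π_B = (199 - 2Q)q_B - (88q_B + q_B²). Setting ∂π_B/∂q_B = 0: 111 - 6q_B - 2(q_O) = 0.
Orion's profit: π_O = (199 - 2Q)q_O - (67q_O + q_O²). Setting ∂π_O/∂q_O = 0: 132 - 6q_O - 2(q_B) = 0.
Rearranging gives the reaction functions q_B = (111 - 2q_O)/6 and q_O = (132 - 2q_B)/6.
Solving the pair: q_B = 201/16, q_O = 285/16.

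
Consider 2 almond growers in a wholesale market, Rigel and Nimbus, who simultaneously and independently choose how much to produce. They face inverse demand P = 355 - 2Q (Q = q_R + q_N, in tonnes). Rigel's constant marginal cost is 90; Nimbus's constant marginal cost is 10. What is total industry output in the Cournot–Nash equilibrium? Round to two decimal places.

101.67

Rigel's profit: π_R = (355 - 2Q)q_R - (90q_R). Setting ∂π_R/∂q_R = 0: 265 - 4q_R - 2(q_N) = 0.
Nimbus's profit: π_N = (355 - 2Q)q_N - (10q_N). Setting ∂π_N/∂q_N = 0: 345 - 4q_N - 2(q_R) = 0.
So q_R = (265 - 2q_N)/4 and q_N = (345 - 2q_R)/4.
Substituting one into the other gives q_R = 185/6 and q_N = 425/6.
Total output Q = 185/6 + 425/6 = 305/3.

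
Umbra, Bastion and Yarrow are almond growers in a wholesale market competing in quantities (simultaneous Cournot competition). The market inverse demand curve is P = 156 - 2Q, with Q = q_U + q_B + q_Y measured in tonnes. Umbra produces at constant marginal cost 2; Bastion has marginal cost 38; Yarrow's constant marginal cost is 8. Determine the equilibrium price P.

Umbra's profit: π_U = (156 - 2Q)q_U - (2q_U). Setting ∂π_U/∂q_U = 0: 154 - 4q_U - 2(q_B + q_Y) = 0.
Bastion's first-order condition: 118 - 4q_B - 2(q_U + q_Y) = 0.
Yarrow's first-order condition: 148 - 4q_Y - 2(q_U + q_B) = 0.
Adding the 3 first-order conditions: 420 − 8Q = 0, so Q = 105/2.
Back-substituting: q_U = (154 − 105)/2 = 49/2, q_B = (118 − 105)/2 = 13/2, q_Y = (148 − 105)/2 = 43/2.
Total output Q = 105/2, so price P = 156 - 2·(105/2) = 51.

51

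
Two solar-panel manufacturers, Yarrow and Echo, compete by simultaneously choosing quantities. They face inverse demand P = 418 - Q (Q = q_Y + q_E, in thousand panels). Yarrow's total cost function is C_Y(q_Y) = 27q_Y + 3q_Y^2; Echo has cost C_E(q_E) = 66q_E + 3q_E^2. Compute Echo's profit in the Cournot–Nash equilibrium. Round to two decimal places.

Yarrow's profit: π_Y = (418 - Q)q_Y - (27q_Y + 3q_Y²). Setting ∂π_Y/∂q_Y = 0: 391 - 8q_Y - (q_E) = 0.
Echo's profit: π_E = (418 - Q)q_E - (66q_E + 3q_E²). Setting ∂π_E/∂q_E = 0: 352 - 8q_E - (q_Y) = 0.
So q_Y = (391 - q_E)/8 and q_E = (352 - q_Y)/8.
Solving the pair: q_Y = 44.0635, q_E = 38.4921.
Price P = 418 - 743/9 = 335.4444.
Echo's profit: 335.4444·38.4921 - 66·38.4921 - 3·38.4921² = 5926.5558.

5926.56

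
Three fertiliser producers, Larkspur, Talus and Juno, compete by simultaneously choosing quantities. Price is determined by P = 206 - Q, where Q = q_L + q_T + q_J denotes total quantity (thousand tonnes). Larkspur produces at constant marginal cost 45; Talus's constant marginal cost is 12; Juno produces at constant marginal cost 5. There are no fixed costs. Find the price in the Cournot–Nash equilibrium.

Larkspur's profit: π_L = (206 - Q)q_L - (45q_L). Setting ∂π_L/∂q_L = 0: 161 - 2q_L - (q_T + q_J) = 0.
Talus's first-order condition: 194 - 2q_T - (q_L + q_J) = 0.
Juno's profit: π_J = (206 - Q)q_J - (5q_J). Setting ∂π_J/∂q_J = 0: 201 - 2q_J - (q_L + q_T) = 0.
Adding the 3 conditions: 556 − 2Q − 2Q = 0, i.e. Q = 139.
Back-substituting: q_L = (161 − 139) = 22, q_T = (194 − 139) = 55, q_J = (201 − 139) = 62.
Total output Q = 139, so price P = 206 - 139 = 67.

67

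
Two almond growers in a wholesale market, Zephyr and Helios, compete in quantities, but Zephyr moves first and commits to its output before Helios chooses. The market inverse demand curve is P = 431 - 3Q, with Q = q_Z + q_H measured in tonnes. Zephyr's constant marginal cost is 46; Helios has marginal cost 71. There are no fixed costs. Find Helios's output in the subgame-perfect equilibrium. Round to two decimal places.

25.83

The follower Helios best-responds to any q_Z: π_H = (431 - 3Q)q_H - 71q_H.
∂π_H/∂q_H = 360 - 3q_Z - 6q_H = 0 gives the reaction function q_H = (360 - 3q_Z)/6.
Zephyr substitutes q_H(q_Z) into its own profit: π_Z = q_Z(431 - 3q_Z - (360 - 3q_Z)/2) - 46q_Z = (251 - (3/2)q_Z)q_Z - 46q_Z.
The leader's first-order condition 205 - 3q_Z = 0 yields q_Z = 205/3.
Then q_H = (360 - 3·(205/3))/6 = 155/6.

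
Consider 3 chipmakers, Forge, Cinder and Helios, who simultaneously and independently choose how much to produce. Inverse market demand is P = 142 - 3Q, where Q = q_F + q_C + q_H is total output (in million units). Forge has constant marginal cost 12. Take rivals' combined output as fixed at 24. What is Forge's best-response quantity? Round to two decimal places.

9.67

With rivals' combined output fixed at 24, Forge's profit is π_F = (142 - 3·24 - 3q_F)q_F - (12q_F) = (70 - 3q_F)q_F - (12q_F).
∂π_F/∂q_F = 58 - 6q_F = 0, so q_F = 29/3.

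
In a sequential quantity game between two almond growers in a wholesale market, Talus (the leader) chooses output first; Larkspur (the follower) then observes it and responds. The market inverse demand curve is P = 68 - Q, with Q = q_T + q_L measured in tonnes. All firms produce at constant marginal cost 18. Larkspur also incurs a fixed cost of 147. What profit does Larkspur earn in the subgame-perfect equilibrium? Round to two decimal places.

9.25

The follower Larkspur best-responds to any q_T: π_L = (68 - Q)q_L - 18q_L.
Setting the follower's marginal profit to zero, 50 - q_T - 2q_L = 0, i.e. q_L = (50 - q_T)/2.
The leader anticipates this reaction. Substituting into P = 68 - Q gives P = 43 - (1/2)q_T, so π_T = (43 - (1/2)q_T)q_T - 18q_T.
Maximising: ∂π_T/∂q_T = 25 - q_T = 0, giving q_T = 25.
Then q_L = (50 - 25)/2 = 25/2.
Price P = 68 - 75/2 = 61/2.
Larkspur's profit: (61/2 - 18)·(25/2) - 147 = 37/4.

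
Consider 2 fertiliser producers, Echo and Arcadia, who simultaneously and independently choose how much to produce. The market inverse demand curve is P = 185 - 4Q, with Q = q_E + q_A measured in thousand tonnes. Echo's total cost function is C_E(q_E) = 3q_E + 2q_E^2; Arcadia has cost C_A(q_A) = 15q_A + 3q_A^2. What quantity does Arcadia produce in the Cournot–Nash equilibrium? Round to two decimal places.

Echo's profit: π_E = (185 - 4Q)q_E - (3q_E + 2q_E²). Setting ∂π_E/∂q_E = 0: 182 - 12q_E - 4(q_A) = 0.
Arcadia's profit: π_A = (185 - 4Q)q_A - (15q_A + 3q_A²). Setting ∂π_A/∂q_A = 0: 170 - 14q_A - 4(q_E) = 0.
So q_E = (182 - 4q_A)/12 and q_A = (170 - 4q_E)/14.
Solving the pair: q_E = 467/38, q_A = 164/19.

8.63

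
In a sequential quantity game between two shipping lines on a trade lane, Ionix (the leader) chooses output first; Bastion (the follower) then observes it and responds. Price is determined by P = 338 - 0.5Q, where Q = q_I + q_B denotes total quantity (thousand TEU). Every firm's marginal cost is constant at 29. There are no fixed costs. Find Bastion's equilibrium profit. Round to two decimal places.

11935.13

Solve by backward induction. Given q_I, the follower Bastion maximises π_B = (338 - (1/2)q_I - (1/2)q_B)q_B - 29q_B.
Setting the follower's marginal profit to zero, 309 - (1/2)q_I - q_B = 0, i.e. q_B = (309 - (1/2)q_I).
Ionix substitutes q_B(q_I) into its own profit: π_I = q_I(338 - (1/2)q_I - (309 - (1/2)q_I)/2) - 29q_I = (367/2 - (1/4)q_I)q_I - 29q_I.
The leader's first-order condition 309/2 - (1/2)q_I = 0 yields q_I = 309.
Then q_B = (309 - (1/2)·309) = 309/2.
Price P = 338 - (1/2)·(927/2) = 425/4.
Bastion's profit: (425/4 - 29)·(309/2) = 11935.1250.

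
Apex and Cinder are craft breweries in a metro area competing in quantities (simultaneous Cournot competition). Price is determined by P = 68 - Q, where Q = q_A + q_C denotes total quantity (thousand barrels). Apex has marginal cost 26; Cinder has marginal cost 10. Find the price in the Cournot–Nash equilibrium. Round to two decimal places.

Apex's profit: π_A = (68 - Q)q_A - (26q_A). Setting ∂π_A/∂q_A = 0: 42 - 2q_A - (q_C) = 0.
Cinder's first-order condition: 58 - 2q_C - (q_A) = 0.
Best responses: q_A = (42 - q_C)/2, q_C = (58 - q_A)/2.
Solving the pair: q_A = 26/3, q_C = 74/3.
Total output Q = 100/3, so price P = 68 - 100/3 = 104/3.

34.67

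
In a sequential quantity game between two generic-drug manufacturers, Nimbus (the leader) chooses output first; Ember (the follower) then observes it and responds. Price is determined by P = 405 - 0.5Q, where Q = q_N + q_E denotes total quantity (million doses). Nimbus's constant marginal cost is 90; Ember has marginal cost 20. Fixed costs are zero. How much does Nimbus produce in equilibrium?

The follower Ember best-responds to any q_N: π_E = (405 - 0.5Q)q_E - 20q_E.
Setting the follower's marginal profit to zero, 385 - (1/2)q_N - q_E = 0, i.e. q_E = (385 - (1/2)q_N).
The leader anticipates this reaction. Substituting into P = 405 - 0.5Q gives P = 425/2 - (1/4)q_N, so π_N = (425/2 - (1/4)q_N)q_N - 90q_N.
The leader's first-order condition 245/2 - (1/2)q_N = 0 yields q_N = 245.
Then q_E = (385 - (1/2)·245) = 525/2.

245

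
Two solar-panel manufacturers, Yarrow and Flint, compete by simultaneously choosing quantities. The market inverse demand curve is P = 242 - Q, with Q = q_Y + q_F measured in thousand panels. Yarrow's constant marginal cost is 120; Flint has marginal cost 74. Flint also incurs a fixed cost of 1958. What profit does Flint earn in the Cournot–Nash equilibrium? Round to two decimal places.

Yarrow's profit: π_Y = (242 - Q)q_Y - (120q_Y). Setting ∂π_Y/∂q_Y = 0: 122 - 2q_Y - (q_F) = 0.
Flint's profit: π_F = (242 - Q)q_F - (74q_F). Setting ∂π_F/∂q_F = 0: 168 - 2q_F - (q_Y) = 0.
Rearranging gives the reaction functions q_Y = (122 - q_F)/2 and q_F = (168 - q_Y)/2.
Substituting one into the other gives q_Y = 76/3 and q_F = 214/3.
Price P = 242 - 290/3 = 436/3.
Flint's profit: (436/3 - 74)·(214/3) - 1958 = 3130.4444.

3130.44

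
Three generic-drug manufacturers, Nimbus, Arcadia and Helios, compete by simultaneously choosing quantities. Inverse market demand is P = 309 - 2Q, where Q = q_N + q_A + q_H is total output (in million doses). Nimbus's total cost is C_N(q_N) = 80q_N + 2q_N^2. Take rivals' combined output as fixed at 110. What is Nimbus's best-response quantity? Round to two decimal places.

With rivals' combined output fixed at 110, Nimbus's profit is π_N = (309 - 2·110 - 2q_N)q_N - (80q_N + 2q_N²) = (89 - 2q_N)q_N - (80q_N + 2q_N²).
∂π_N/∂q_N = 9 - 8q_N = 0, so q_N = 9/8.

1.13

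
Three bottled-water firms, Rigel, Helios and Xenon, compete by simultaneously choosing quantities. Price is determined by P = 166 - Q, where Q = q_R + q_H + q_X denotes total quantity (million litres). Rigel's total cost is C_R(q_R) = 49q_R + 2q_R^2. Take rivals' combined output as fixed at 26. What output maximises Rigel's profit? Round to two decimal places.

With rivals' combined output fixed at 26, Rigel's profit is π_R = (166 - 26 - q_R)q_R - (49q_R + 2q_R²) = (140 - q_R)q_R - (49q_R + 2q_R²).
∂π_R/∂q_R = 91 - 6q_R = 0, so q_R = 91/6.

15.17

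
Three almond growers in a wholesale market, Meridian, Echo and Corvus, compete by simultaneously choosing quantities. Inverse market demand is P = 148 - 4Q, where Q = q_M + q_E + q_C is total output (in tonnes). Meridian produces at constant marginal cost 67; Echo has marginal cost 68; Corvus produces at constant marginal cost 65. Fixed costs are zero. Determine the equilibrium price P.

Meridian's profit: π_M = (148 - 4Q)q_M - (67q_M). Setting ∂π_M/∂q_M = 0: 81 - 8q_M - 4(q_E + q_C) = 0.
Echo's first-order condition: 80 - 8q_E - 4(q_M + q_C) = 0.
Corvus's profit: π_C = (148 - 4Q)q_C - (65q_C). Setting ∂π_C/∂q_C = 0: 83 - 8q_C - 4(q_M + q_E) = 0.
Adding the 3 conditions: 244 − 8Q − 8Q = 0, i.e. Q = 61/4.
Back-substituting: q_M = (81 − 61)/4 = 5, q_E = (80 − 61)/4 = 19/4, q_C = (83 − 61)/4 = 11/2.
Total output Q = 61/4, so price P = 148 - 4·(61/4) = 87.

87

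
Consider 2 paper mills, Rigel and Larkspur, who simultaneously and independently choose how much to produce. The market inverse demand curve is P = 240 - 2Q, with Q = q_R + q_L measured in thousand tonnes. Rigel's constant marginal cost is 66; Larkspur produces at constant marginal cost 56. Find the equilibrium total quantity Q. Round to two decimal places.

59.67

Rigel's profit: π_R = (240 - 2Q)q_R - (66q_R). Setting ∂π_R/∂q_R = 0: 174 - 4q_R - 2(q_L) = 0.
Larkspur's profit: π_L = (240 - 2Q)q_L - (56q_L). Setting ∂π_L/∂q_L = 0: 184 - 4q_L - 2(q_R) = 0.
Rearranging gives the reaction functions q_R = (174 - 2q_L)/4 and q_L = (184 - 2q_R)/4.
Solving the pair: q_R = 82/3, q_L = 97/3.
Total output Q = 82/3 + 97/3 = 179/3.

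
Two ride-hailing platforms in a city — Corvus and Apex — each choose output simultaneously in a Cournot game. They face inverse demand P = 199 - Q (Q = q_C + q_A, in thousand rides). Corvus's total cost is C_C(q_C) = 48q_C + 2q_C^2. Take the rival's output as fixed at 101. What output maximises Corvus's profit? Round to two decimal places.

8.33

With the rival's output fixed at 101, Corvus's profit is π_C = (199 - 101 - q_C)q_C - (48q_C + 2q_C²) = (98 - q_C)q_C - (48q_C + 2q_C²).
∂π_C/∂q_C = 50 - 6q_C = 0, so q_C = 25/3.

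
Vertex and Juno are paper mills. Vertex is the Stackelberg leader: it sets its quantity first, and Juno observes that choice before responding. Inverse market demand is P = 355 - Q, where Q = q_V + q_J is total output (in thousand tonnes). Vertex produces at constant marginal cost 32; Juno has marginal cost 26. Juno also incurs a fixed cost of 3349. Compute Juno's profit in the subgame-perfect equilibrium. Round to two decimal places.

The follower Juno best-responds to any q_V: π_J = (355 - Q)q_J - 26q_J.
Setting the follower's marginal profit to zero, 329 - q_V - 2q_J = 0, i.e. q_J = (329 - q_V)/2.
Vertex substitutes q_J(q_V) into its own profit: π_V = q_V(355 - q_V - (329 - q_V)/2) - 32q_V = (381/2 - (1/2)q_V)q_V - 32q_V.
The leader's first-order condition 317/2 - q_V = 0 yields q_V = 317/2.
Then q_J = (329 - 317/2)/2 = 341/4.
Price P = 355 - 975/4 = 445/4.
Juno's profit: (445/4 - 26)·(341/4) - 3349 = 3918.5625.

3918.56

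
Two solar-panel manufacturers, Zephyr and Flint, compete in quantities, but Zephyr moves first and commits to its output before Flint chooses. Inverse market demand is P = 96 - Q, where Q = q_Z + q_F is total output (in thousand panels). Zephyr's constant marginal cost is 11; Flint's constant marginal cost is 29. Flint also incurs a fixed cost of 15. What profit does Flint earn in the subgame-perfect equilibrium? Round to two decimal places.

Solve by backward induction. Given q_Z, the follower Flint maximises π_F = (96 - q_Z - q_F)q_F - 29q_F.
Follower FOC: 67 - q_Z - 2q_F = 0, so q_F(q_Z) = (67 - q_Z)/2.
Zephyr substitutes q_F(q_Z) into its own profit: π_Z = q_Z(96 - q_Z - (67 - q_Z)/2) - 11q_Z = (125/2 - (1/2)q_Z)q_Z - 11q_Z.
The leader's first-order condition 103/2 - q_Z = 0 yields q_Z = 103/2.
Then q_F = (67 - 103/2)/2 = 31/4.
Price P = 96 - 237/4 = 147/4.
Flint's profit: (147/4 - 29)·(31/4) - 15 = 721/16.

45.06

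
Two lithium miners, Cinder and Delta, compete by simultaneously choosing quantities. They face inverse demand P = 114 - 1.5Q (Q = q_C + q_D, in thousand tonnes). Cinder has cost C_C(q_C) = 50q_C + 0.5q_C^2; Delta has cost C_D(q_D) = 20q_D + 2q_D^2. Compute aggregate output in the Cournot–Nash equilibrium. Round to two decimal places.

22.80

Cinder's profit: π_C = (114 - 1.5Q)q_C - (50q_C + (1/2)q_C²). Setting ∂π_C/∂q_C = 0: 64 - 4q_C - (3/2)(q_D) = 0.
Delta's first-order condition: 94 - 7q_D - (3/2)(q_C) = 0.
Best responses: q_C = (64 - (3/2)q_D)/4, q_D = (94 - (3/2)q_C)/7.
Substituting one into the other gives q_C = 1228/103 and q_D = 1120/103.
Total output Q = 1228/103 + 1120/103 = 22.7961.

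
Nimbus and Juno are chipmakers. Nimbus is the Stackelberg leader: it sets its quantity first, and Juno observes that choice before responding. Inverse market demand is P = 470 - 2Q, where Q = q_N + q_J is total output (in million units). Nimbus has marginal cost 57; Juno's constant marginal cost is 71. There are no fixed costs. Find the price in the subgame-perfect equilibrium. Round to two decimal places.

163.75

The follower Juno best-responds to any q_N: π_J = (470 - 2Q)q_J - 71q_J.
Follower FOC: 399 - 2q_N - 4q_J = 0, so q_J(q_N) = (399 - 2q_N)/4.
Nimbus substitutes q_J(q_N) into its own profit: π_N = q_N(470 - 2q_N - (399 - 2q_N)/2) - 57q_N = (541/2 - q_N)q_N - 57q_N.
Leader FOC: 427/2 - 2q_N = 0, so q_N = 427/4.
Then q_J = (399 - 2·(427/4))/4 = 371/8.
Total output Q = 1225/8, so price P = 470 - 2·(1225/8) = 655/4.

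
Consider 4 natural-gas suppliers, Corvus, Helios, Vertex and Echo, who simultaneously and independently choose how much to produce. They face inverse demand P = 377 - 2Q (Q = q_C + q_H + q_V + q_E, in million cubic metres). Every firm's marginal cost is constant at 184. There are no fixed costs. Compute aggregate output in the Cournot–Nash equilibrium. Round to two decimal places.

Each firm earns π_i = (377 - 2Q)q_i - 184q_i.
Setting ∂π_i/∂q_i = 0 with rivals' quantities fixed: 193 - 4q_i - 2·Σ_{j≠i} q_j = 0.
By symmetry each firm produces the same amount; substituting Σ_{j≠i} q_j = 3q_i yields q_i = 193/10.
Total output Q = 193/10 + 193/10 + 193/10 + 193/10 = 386/5.

77.20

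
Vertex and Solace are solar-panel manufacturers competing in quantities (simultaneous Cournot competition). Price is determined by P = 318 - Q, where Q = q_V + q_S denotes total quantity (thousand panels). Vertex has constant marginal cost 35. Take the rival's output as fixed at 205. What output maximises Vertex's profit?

With the rival's output fixed at 205, Vertex's profit is π_V = (318 - 205 - q_V)q_V - (35q_V) = (113 - q_V)q_V - (35q_V).
∂π_V/∂q_V = 78 - 2q_V = 0, so q_V = 39.

39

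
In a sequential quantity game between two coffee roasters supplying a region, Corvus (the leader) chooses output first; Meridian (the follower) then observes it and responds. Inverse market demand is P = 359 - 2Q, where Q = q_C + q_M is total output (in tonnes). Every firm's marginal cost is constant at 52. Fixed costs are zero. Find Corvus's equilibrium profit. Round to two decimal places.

5890.56

Solve by backward induction. Given q_C, the follower Meridian maximises π_M = (359 - 2q_C - 2q_M)q_M - 52q_M.
∂π_M/∂q_M = 307 - 2q_C - 4q_M = 0 gives the reaction function q_M = (307 - 2q_C)/4.
Corvus substitutes q_M(q_C) into its own profit: π_C = q_C(359 - 2q_C - (307 - 2q_C)/2) - 52q_C = (411/2 - q_C)q_C - 52q_C.
The leader's first-order condition 307/2 - 2q_C = 0 yields q_C = 307/4.
Then q_M = (307 - 2·(307/4))/4 = 307/8.
Price P = 359 - 2·(921/8) = 515/4.
Corvus's profit: (515/4 - 52)·(307/4) = 5890.5625.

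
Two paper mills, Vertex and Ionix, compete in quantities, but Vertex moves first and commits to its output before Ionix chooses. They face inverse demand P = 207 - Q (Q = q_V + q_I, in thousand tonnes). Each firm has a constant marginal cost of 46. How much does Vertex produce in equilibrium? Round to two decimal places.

80.50

Solve by backward induction. Given q_V, the follower Ionix maximises π_I = (207 - q_V - q_I)q_I - 46q_I.
Follower FOC: 161 - q_V - 2q_I = 0, so q_I(q_V) = (161 - q_V)/2.
Vertex substitutes q_I(q_V) into its own profit: π_V = q_V(207 - q_V - (161 - q_V)/2) - 46q_V = (253/2 - (1/2)q_V)q_V - 46q_V.
Maximising: ∂π_V/∂q_V = 161/2 - q_V = 0, giving q_V = 161/2.
Then q_I = (161 - 161/2)/2 = 161/4.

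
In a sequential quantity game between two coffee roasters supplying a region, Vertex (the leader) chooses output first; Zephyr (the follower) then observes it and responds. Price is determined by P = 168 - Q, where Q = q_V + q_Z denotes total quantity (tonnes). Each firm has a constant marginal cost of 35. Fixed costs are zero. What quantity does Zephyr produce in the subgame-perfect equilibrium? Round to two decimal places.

The follower Zephyr best-responds to any q_V: π_Z = (168 - Q)q_Z - 35q_Z.
∂π_Z/∂q_Z = 133 - q_V - 2q_Z = 0 gives the reaction function q_Z = (133 - q_V)/2.
Vertex substitutes q_Z(q_V) into its own profit: π_V = q_V(168 - q_V - (133 - q_V)/2) - 35q_V = (203/2 - (1/2)q_V)q_V - 35q_V.
Leader FOC: 133/2 - q_V = 0, so q_V = 133/2.
Then q_Z = (133 - 133/2)/2 = 133/4.

33.25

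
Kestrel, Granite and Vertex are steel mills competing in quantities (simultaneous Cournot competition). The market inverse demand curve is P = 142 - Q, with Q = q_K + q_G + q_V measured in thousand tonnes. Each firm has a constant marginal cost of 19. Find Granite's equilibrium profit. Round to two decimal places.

945.56

A representative firm's profit is π_i = q_i(142 - Q) - 19q_i.
Setting ∂π_i/∂q_i = 0 with rivals' quantities fixed: 123 - 2q_i - Σ_{j≠i} q_j = 0.
With identical firms every q_j equals q_i, so Σ_{j≠i} q_j = 2q_i and 123 = 4q_i, giving q_i = 123/4.
Price P = 142 - 369/4 = 199/4.
Granite's profit: (199/4 - 19)·(123/4) = 945.5625.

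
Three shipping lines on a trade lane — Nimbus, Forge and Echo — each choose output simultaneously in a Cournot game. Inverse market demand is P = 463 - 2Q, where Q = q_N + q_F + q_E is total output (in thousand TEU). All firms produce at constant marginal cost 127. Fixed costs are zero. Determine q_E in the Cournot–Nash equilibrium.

A representative firm's profit is π_i = q_i(463 - 2Q) - 127q_i.
Setting ∂π_i/∂q_i = 0 with rivals' quantities fixed: 336 - 4q_i - 2·Σ_{j≠i} q_j = 0.
With identical firms every q_j equals q_i, so Σ_{j≠i} q_j = 2q_i and 336 = 8q_i, giving q_i = 42.

42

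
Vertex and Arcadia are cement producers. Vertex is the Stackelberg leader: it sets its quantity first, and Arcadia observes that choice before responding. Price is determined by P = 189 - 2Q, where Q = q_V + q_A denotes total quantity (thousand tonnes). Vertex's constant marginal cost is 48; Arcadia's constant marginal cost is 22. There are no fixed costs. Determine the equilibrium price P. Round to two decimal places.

76.75

Solve by backward induction. Given q_V, the follower Arcadia maximises π_A = (189 - 2q_V - 2q_A)q_A - 22q_A.
∂π_A/∂q_A = 167 - 2q_V - 4q_A = 0 gives the reaction function q_A = (167 - 2q_V)/4.
Vertex substitutes q_A(q_V) into its own profit: π_V = q_V(189 - 2q_V - (167 - 2q_V)/2) - 48q_V = (211/2 - q_V)q_V - 48q_V.
The leader's first-order condition 115/2 - 2q_V = 0 yields q_V = 115/4.
Then q_A = (167 - 2·(115/4))/4 = 219/8.
Total output Q = 449/8, so price P = 189 - 2·(449/8) = 307/4.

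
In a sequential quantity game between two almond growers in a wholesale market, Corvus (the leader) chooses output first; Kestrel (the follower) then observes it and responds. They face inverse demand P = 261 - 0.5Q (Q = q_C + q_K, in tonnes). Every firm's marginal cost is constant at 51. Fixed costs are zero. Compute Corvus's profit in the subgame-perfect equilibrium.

11025

Solve by backward induction. Given q_C, the follower Kestrel maximises π_K = (261 - (1/2)q_C - (1/2)q_K)q_K - 51q_K.
Follower FOC: 210 - (1/2)q_C - q_K = 0, so q_K(q_C) = (210 - (1/2)q_C).
The leader anticipates this reaction. Substituting into P = 261 - 0.5Q gives P = 156 - (1/4)q_C, so π_C = (156 - (1/4)q_C)q_C - 51q_C.
Leader FOC: 105 - (1/2)q_C = 0, so q_C = 210.
Then q_K = (210 - (1/2)·210) = 105.
Price P = 261 - (1/2)·315 = 207/2.
Corvus's profit: (207/2 - 51)·210 = 11025.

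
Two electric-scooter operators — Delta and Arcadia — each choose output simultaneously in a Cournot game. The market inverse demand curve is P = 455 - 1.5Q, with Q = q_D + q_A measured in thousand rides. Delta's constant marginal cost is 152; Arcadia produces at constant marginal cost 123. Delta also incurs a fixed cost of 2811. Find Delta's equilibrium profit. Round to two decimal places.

Delta's profit: π_D = (455 - 1.5Q)q_D - (152q_D). Setting ∂π_D/∂q_D = 0: 303 - 3q_D - (3/2)(q_A) = 0.
Arcadia's profit: π_A = (455 - 1.5Q)q_A - (123q_A). Setting ∂π_A/∂q_A = 0: 332 - 3q_A - (3/2)(q_D) = 0.
Rearranging gives the reaction functions q_D = (303 - (3/2)q_A)/3 and q_A = (332 - (3/2)q_D)/3.
Solving the pair: q_D = 548/9, q_A = 722/9.
Price P = 455 - (3/2)·(1270/9) = 730/3.
Delta's profit: (730/3 - 152)·(548/9) - 2811 = 2750.1852.

2750.19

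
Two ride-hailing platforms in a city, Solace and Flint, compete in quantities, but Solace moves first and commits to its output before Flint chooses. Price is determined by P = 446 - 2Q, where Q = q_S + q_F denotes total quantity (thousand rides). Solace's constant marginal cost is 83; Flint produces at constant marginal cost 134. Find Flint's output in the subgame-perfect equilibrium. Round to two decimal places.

26.25

Solve by backward induction. Given q_S, the follower Flint maximises π_F = (446 - 2q_S - 2q_F)q_F - 134q_F.
Setting the follower's marginal profit to zero, 312 - 2q_S - 4q_F = 0, i.e. q_F = (312 - 2q_S)/4.
Solace substitutes q_F(q_S) into its own profit: π_S = q_S(446 - 2q_S - (312 - 2q_S)/2) - 83q_S = (290 - q_S)q_S - 83q_S.
Maximising: ∂π_S/∂q_S = 207 - 2q_S = 0, giving q_S = 207/2.
Then q_F = (312 - 2·(207/2))/4 = 105/4.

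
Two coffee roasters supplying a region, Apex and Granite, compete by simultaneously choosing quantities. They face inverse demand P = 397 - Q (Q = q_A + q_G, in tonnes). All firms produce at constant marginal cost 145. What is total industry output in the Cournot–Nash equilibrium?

168

A representative firm's profit is π_i = q_i(397 - Q) - 145q_i.
First-order condition (treating rivals' output as given): 252 - 2q_i - q_j = 0.
By symmetry each firm produces the same amount; substituting q_j = q_i yields q_i = 252/3 = 84.
Total output Q = 84 + 84 = 168.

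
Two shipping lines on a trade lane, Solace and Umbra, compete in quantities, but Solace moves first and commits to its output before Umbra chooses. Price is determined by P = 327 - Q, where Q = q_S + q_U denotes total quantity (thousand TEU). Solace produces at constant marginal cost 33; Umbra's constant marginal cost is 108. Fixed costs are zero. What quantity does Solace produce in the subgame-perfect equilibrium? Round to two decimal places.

184.50

Solve by backward induction. Given q_S, the follower Umbra maximises π_U = (327 - q_S - q_U)q_U - 108q_U.
Setting the follower's marginal profit to zero, 219 - q_S - 2q_U = 0, i.e. q_U = (219 - q_S)/2.
Solace substitutes q_U(q_S) into its own profit: π_S = q_S(327 - q_S - (219 - q_S)/2) - 33q_S = (435/2 - (1/2)q_S)q_S - 33q_S.
The leader's first-order condition 369/2 - q_S = 0 yields q_S = 369/2.
Then q_U = (219 - 369/2)/2 = 69/4.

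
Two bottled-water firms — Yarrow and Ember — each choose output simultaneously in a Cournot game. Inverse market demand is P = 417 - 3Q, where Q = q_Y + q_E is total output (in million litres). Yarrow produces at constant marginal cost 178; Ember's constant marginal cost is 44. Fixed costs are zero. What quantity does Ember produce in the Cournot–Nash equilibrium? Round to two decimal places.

56.33

Yarrow's profit: π_Y = (417 - 3Q)q_Y - (178q_Y). Setting ∂π_Y/∂q_Y = 0: 239 - 6q_Y - 3(q_E) = 0.
Ember's profit: π_E = (417 - 3Q)q_E - (44q_E). Setting ∂π_E/∂q_E = 0: 373 - 6q_E - 3(q_Y) = 0.
So q_Y = (239 - 3q_E)/6 and q_E = (373 - 3q_Y)/6.
Solving the pair: q_Y = 35/3, q_E = 169/3.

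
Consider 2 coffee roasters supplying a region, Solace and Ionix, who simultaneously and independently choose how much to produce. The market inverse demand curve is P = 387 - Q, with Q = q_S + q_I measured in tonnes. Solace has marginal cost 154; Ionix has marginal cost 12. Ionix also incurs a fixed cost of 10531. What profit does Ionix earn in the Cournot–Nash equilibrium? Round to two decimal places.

Solace's profit: π_S = (387 - Q)q_S - (154q_S). Setting ∂π_S/∂q_S = 0: 233 - 2q_S - (q_I) = 0.
Ionix's first-order condition: 375 - 2q_I - (q_S) = 0.
So q_S = (233 - q_I)/2 and q_I = (375 - q_S)/2.
Substituting one into the other gives q_S = 91/3 and q_I = 517/3.
Price P = 387 - 608/3 = 553/3.
Ionix's profit: (553/3 - 12)·(517/3) - 10531 = 19167.7778.

19167.78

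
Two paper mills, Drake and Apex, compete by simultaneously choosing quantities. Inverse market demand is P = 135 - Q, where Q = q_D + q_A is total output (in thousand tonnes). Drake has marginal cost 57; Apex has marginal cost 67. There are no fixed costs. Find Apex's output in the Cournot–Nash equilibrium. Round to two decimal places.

19.33

Drake's profit: π_D = (135 - Q)q_D - (57q_D). Setting ∂π_D/∂q_D = 0: 78 - 2q_D - (q_A) = 0.
Apex's first-order condition: 68 - 2q_A - (q_D) = 0.
So q_D = (78 - q_A)/2 and q_A = (68 - q_D)/2.
Solving the pair: q_D = 88/3, q_A = 58/3.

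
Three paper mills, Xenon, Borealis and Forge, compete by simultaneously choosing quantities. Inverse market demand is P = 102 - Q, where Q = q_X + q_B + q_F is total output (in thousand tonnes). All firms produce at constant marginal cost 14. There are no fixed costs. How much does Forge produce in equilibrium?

A representative firm's profit is π_i = q_i(102 - Q) - 14q_i.
Setting ∂π_i/∂q_i = 0 with rivals' quantities fixed: 88 - 2q_i - Σ_{j≠i} q_j = 0.
With identical firms every q_j equals q_i, so Σ_{j≠i} q_j = 2q_i and 88 = 4q_i, giving q_i = 22.

22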